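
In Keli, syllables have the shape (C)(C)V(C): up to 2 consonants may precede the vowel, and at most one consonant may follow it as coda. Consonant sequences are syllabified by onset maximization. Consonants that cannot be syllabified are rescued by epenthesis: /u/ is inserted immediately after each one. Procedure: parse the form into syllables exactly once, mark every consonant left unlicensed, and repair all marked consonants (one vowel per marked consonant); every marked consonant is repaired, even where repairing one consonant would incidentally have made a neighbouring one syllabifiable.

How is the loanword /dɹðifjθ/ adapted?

duɹðifjuθu

The consonants /d/, /j/, /θ/ cannot be parsed into a legal (C)(C)V(C) syllable (at most one coda consonant is licensed; onsets may contain at most 2 consonants).
Epenthesis after each stranded consonant: /d/ → /du/, /j/ → /ju/, /θ/ → /θu/.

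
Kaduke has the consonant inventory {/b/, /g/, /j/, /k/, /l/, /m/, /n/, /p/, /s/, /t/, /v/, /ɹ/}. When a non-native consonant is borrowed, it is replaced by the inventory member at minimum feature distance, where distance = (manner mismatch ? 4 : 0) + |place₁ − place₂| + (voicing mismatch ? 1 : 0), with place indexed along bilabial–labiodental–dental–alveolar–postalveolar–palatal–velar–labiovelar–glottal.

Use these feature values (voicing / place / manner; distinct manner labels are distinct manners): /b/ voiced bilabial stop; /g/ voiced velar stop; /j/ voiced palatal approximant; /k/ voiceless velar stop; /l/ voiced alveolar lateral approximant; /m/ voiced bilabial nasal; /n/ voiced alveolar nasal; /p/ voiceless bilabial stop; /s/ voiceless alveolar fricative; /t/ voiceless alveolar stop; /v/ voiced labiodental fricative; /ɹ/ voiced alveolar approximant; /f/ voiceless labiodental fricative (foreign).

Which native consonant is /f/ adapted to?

v

/v/ is closest: same manner (fricative), place distance 0 (labiodental→labiodental), voicing differs (+1); total 1. Next closest is /s/ at distance 2.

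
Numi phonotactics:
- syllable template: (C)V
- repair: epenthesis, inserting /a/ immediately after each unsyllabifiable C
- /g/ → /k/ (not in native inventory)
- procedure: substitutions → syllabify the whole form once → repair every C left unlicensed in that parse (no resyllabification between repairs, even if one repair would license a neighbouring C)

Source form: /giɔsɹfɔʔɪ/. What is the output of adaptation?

kiɔsaɹafɔʔɪ

Substitution: /g/ → /k/, giving /kiɔsɹfɔʔɪ/.
Under (C)V, the unsyllabifiable consonants are /s/, /ɹ/ (no codas are permitted; onsets are limited to one consonant).
Inserting the epenthetic vowel yields /s/ → /sa/, /ɹ/ → /ɹa/.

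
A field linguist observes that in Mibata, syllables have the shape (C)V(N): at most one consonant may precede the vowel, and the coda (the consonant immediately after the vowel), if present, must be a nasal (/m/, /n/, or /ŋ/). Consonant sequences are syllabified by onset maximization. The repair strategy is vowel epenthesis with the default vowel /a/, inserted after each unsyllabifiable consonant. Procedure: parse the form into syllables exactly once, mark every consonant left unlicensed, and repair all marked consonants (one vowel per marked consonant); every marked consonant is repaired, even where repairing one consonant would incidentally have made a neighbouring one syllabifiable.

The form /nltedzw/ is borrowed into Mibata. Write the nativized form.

Syllabifying with onset maximization leaves /n/, /l/, /d/, /z/, /w/ stranded (only a nasal (/m/, /n/, or /ŋ/) is licensed in coda position; onsets are limited to one consonant).
Each unlicensed consonant becomes the onset of a new syllable: /n/ → /na/, /l/ → /la/, /d/ → /da/, /z/ → /za/, /w/ → /wa/.

nalatedazawa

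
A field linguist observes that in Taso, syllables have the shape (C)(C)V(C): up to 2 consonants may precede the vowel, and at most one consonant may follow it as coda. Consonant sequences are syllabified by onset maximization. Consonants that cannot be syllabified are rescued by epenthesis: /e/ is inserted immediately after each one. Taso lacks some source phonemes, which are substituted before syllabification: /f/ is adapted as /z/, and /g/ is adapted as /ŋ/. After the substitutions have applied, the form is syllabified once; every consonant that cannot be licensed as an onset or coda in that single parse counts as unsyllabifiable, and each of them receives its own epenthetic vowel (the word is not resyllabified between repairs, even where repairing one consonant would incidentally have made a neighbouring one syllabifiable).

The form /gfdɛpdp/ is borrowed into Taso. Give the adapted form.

Substitution: /g/ → /ŋ/, /f/ → /z/, giving /ŋzdɛpdp/.
Under (C)(C)V(C), the unsyllabifiable consonants are /ŋ/, /d/, /p/ (at most one coda consonant is licensed; onsets may contain at most 2 consonants).
Each unlicensed consonant becomes the onset of a new syllable: /ŋ/ → /ŋe/, /d/ → /de/, /p/ → /pe/.

ŋezdɛpdepe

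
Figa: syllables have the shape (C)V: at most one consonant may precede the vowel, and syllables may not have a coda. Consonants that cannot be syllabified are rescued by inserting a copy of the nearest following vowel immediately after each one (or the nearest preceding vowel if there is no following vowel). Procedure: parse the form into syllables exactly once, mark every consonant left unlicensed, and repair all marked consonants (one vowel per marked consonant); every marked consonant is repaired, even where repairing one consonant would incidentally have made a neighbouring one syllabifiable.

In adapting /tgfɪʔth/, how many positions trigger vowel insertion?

The unsyllabifiable consonants are /t/, /g/, /ʔ/, /t/, /h/; each receives one epenthetic vowel.

5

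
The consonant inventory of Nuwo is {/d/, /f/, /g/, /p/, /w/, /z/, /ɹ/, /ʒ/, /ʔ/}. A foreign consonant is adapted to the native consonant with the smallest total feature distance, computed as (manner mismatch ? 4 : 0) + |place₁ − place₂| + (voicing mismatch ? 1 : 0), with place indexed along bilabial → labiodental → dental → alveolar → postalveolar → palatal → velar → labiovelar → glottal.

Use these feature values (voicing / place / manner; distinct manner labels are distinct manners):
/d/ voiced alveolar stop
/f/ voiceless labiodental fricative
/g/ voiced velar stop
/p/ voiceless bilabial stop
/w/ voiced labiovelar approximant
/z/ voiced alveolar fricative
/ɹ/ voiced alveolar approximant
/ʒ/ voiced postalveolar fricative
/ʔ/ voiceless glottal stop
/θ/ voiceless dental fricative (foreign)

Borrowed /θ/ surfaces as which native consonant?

/f/ is closest: same manner (fricative), place distance 1 (dental→labiodental), same voicing; total 1. Next closest is /z/ at distance 2.

f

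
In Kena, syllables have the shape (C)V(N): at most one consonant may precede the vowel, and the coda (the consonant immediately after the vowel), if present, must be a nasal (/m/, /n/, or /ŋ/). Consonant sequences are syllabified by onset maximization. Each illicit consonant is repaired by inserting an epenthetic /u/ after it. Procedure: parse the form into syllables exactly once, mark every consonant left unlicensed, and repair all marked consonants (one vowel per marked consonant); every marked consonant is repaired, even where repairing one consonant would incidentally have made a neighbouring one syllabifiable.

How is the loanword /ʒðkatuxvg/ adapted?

Under (C)V(N), the unsyllabifiable consonants are /ʒ/, /ð/, /x/, /v/, /g/ (only a nasal (/m/, /n/, or /ŋ/) is licensed in coda position; onsets are limited to one consonant).
Each unlicensed consonant becomes the onset of a new syllable: /ʒ/ → /ʒu/, /ð/ → /ðu/, /x/ → /xu/, /v/ → /vu/, /g/ → /gu/.

ʒuðukatuxuvugu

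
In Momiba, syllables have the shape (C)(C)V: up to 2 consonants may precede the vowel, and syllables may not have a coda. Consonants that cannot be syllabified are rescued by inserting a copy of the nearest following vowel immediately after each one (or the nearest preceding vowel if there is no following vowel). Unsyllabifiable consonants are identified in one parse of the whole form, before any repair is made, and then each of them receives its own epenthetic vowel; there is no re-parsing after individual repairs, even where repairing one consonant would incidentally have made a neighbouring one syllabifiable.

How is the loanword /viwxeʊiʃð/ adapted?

The consonants /ʃ/, /ð/ cannot be parsed into a legal (C)(C)V syllable (no codas are permitted; onsets may contain at most 2 consonants).
Each unlicensed consonant becomes the onset of a new syllable: /ʃ/ → /ʃi/, /ð/ → /ði/.

viwxeʊiʃiði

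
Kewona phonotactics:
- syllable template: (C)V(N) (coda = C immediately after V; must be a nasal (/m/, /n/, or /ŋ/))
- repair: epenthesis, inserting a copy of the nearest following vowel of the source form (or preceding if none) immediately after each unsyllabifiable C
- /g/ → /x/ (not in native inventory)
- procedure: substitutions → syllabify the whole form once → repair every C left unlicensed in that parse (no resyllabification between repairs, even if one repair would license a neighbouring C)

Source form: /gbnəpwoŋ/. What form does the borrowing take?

Substitution: /g/ → /x/, giving /xbnəpwoŋ/.
Under (C)V(N), the unsyllabifiable consonants are /x/, /b/, /p/ (only a nasal (/m/, /n/, or /ŋ/) is licensed in coda position; onsets are limited to one consonant).
Each unlicensed consonant becomes the onset of a new syllable: /x/ → /xə/, /b/ → /bə/, /p/ → /po/.

xəbənəpowoŋ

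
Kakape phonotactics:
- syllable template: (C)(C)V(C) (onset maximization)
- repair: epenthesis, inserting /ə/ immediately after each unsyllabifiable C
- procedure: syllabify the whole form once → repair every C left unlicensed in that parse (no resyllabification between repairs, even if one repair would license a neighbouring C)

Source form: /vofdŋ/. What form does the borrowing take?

Under (C)(C)V(C), the unsyllabifiable consonants are /d/, /ŋ/ (at most one coda consonant is licensed; onsets may contain at most 2 consonants).
Epenthesis after each stranded consonant: /d/ → /də/, /ŋ/ → /ŋə/.

vofdəŋə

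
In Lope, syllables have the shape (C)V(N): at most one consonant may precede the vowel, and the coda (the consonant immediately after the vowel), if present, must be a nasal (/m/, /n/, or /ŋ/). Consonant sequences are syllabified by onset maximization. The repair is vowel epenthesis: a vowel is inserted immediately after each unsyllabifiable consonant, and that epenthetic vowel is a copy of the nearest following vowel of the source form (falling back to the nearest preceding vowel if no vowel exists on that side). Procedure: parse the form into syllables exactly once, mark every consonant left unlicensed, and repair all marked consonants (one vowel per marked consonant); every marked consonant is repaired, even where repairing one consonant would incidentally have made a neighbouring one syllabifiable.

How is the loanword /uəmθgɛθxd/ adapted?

uəmθɛgɛθɛxɛdɛ

Under (C)V(N), the unsyllabifiable consonants are /θ/, /θ/, /x/, /d/ (only a nasal (/m/, /n/, or /ŋ/) is licensed in coda position; onsets are limited to one consonant).
Epenthesis after each stranded consonant: /θ/ → /θɛ/, /θ/ → /θɛ/, /x/ → /xɛ/, /d/ → /dɛ/.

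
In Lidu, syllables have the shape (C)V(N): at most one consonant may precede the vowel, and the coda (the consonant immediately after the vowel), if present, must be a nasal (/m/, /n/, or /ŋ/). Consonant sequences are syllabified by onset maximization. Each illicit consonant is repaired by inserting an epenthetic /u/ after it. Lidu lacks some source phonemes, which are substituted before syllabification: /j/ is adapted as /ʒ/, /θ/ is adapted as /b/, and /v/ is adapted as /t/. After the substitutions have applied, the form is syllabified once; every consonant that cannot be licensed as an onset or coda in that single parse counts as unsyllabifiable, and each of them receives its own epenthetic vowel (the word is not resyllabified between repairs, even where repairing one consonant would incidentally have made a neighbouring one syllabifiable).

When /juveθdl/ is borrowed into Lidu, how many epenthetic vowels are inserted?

3

After substitution the input is /ʒutebdl/.
The unsyllabifiable consonants are /b/, /d/, /l/; each receives one epenthetic vowel.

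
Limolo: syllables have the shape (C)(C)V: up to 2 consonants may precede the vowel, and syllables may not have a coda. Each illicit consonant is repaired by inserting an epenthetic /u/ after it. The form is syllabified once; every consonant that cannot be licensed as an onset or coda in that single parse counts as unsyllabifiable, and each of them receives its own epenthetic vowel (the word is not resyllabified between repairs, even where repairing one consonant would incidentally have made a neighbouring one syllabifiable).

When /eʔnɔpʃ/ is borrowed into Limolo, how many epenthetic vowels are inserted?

2

The unsyllabifiable consonants are /p/, /ʃ/; each receives one epenthetic vowel.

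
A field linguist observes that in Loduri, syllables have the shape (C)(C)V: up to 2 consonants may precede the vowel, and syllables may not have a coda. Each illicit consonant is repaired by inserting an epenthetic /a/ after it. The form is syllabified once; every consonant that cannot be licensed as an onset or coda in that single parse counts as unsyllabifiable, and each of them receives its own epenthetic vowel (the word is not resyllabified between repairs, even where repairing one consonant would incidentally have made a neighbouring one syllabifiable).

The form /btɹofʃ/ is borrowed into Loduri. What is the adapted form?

batɹofaʃa

Under (C)(C)V, the unsyllabifiable consonants are /b/, /f/, /ʃ/ (no codas are permitted; onsets may contain at most 2 consonants).
Epenthesis after each stranded consonant: /b/ → /ba/, /f/ → /fa/, /ʃ/ → /ʃa/.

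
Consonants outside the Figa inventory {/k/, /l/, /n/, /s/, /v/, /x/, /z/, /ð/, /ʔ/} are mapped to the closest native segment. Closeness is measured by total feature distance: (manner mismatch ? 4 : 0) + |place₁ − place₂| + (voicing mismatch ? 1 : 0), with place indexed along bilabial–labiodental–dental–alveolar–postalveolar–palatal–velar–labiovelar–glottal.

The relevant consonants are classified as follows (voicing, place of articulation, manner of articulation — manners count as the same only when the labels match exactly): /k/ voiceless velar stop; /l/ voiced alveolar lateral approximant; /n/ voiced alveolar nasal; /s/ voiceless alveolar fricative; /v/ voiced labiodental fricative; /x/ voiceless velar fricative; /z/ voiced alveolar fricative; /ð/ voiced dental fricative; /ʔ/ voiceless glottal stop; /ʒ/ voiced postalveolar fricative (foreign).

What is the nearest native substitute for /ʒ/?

z

/z/ is closest: same manner (fricative), place distance 1 (postalveolar→alveolar), same voicing; total 1. Next closest is /s/ at distance 2.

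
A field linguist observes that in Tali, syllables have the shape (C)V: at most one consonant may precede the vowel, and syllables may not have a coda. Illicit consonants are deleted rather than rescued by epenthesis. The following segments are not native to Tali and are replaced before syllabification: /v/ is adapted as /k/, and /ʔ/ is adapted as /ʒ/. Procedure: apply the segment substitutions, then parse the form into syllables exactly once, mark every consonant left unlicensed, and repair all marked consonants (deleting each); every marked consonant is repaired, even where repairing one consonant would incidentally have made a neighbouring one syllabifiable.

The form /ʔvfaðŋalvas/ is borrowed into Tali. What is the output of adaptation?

Substitution: /ʔ/ → /ʒ/, /v/ → /k/, giving /ʒkfaðŋalkas/.
Under (C)V, the unsyllabifiable consonants are /ʒ/, /k/, /ð/, /l/, /s/ (no codas are permitted; onsets are limited to one consonant).
Deletion applies to /ʒ/, /k/, /ð/, /l/, /s/.

faŋaka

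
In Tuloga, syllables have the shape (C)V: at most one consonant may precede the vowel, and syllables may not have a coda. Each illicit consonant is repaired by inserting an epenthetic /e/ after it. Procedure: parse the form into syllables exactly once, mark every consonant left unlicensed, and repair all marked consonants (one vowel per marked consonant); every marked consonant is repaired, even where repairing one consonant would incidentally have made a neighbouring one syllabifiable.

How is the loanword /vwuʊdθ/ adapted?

The consonants /v/, /d/, /θ/ cannot be parsed into a legal (C)V syllable (no codas are permitted; onsets are limited to one consonant).
Epenthesis after each stranded consonant: /v/ → /ve/, /d/ → /de/, /θ/ → /θe/.

vewuʊdeθe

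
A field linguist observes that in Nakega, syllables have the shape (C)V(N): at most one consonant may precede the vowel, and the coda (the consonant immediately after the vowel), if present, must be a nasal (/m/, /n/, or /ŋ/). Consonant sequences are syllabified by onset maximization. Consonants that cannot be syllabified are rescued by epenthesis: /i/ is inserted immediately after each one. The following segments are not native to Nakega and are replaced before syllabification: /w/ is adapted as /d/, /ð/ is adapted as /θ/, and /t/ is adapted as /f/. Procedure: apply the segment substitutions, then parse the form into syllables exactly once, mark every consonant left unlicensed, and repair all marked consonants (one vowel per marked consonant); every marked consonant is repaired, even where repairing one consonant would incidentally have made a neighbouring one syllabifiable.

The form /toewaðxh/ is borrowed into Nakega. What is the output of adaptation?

foedaθixihi

Substitution: /t/ → /f/, /w/ → /d/, /ð/ → /θ/, giving /foedaθxh/.
The consonants /θ/, /x/, /h/ cannot be parsed into a legal (C)V(N) syllable (only a nasal (/m/, /n/, or /ŋ/) is licensed in coda position; onsets are limited to one consonant).
Inserting the epenthetic vowel yields /θ/ → /θi/, /x/ → /xi/, /h/ → /hi/.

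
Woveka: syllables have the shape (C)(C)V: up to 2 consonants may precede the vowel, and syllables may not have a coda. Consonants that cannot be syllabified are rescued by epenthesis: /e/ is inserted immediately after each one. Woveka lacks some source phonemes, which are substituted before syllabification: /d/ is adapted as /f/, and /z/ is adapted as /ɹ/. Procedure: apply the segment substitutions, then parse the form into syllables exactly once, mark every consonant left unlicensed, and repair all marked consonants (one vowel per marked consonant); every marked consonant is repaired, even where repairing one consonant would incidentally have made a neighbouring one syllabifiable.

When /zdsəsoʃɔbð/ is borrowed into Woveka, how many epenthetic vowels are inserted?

After substitution the input is /ɹfsəsoʃɔbð/.
The unsyllabifiable consonants are /ɹ/, /b/, /ð/; each receives one epenthetic vowel.

3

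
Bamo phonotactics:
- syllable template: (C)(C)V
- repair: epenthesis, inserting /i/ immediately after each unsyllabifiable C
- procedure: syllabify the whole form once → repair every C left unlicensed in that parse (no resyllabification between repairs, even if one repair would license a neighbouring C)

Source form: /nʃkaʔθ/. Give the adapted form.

niʃkaʔiθi

Under (C)(C)V, the unsyllabifiable consonants are /n/, /ʔ/, /θ/ (no codas are permitted; onsets may contain at most 2 consonants).
Epenthesis after each stranded consonant: /n/ → /ni/, /ʔ/ → /ʔi/, /θ/ → /θi/.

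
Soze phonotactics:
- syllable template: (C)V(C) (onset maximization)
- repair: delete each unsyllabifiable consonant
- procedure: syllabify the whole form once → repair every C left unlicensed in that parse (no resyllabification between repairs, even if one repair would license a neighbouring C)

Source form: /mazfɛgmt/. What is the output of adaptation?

mazfɛg

The consonants /m/, /t/ cannot be parsed into a legal (C)V(C) syllable (at most one coda consonant is licensed; onsets are limited to one consonant).
Deleting the stranded consonants removes /m/, /t/.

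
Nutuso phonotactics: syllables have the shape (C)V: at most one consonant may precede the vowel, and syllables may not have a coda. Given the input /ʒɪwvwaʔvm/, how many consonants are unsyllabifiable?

Under (C)V, the unsyllabifiable consonants are /w/, /v/, /ʔ/, /v/, /m/ (no codas are permitted; onsets are limited to one consonant).

5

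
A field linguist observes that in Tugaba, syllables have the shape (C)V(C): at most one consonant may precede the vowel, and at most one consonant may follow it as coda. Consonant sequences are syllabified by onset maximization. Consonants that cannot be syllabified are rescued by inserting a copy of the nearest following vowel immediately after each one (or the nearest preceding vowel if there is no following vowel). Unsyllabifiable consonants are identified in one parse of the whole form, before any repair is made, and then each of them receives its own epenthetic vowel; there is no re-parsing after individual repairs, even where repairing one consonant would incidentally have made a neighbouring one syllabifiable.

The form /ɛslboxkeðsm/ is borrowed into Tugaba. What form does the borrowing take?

ɛsloboxkeðseme

Under (C)V(C), the unsyllabifiable consonants are /l/, /s/, /m/ (at most one coda consonant is licensed; onsets are limited to one consonant).
Epenthesis after each stranded consonant: /l/ → /lo/, /s/ → /se/, /m/ → /me/.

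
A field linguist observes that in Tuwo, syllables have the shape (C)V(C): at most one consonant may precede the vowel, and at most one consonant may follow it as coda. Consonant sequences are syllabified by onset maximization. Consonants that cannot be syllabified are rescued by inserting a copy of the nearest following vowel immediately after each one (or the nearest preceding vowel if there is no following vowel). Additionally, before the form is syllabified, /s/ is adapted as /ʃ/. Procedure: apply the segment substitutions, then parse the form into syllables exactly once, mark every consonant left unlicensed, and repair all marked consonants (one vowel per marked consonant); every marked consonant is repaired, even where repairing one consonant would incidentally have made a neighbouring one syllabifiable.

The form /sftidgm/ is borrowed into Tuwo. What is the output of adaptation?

Substitution: /s/ → /ʃ/, giving /ʃftidgm/.
Syllabifying with onset maximization leaves /ʃ/, /f/, /g/, /m/ stranded (at most one coda consonant is licensed; onsets are limited to one consonant).
Epenthesis after each stranded consonant: /ʃ/ → /ʃi/, /f/ → /fi/, /g/ → /gi/, /m/ → /mi/.

ʃifitidgimi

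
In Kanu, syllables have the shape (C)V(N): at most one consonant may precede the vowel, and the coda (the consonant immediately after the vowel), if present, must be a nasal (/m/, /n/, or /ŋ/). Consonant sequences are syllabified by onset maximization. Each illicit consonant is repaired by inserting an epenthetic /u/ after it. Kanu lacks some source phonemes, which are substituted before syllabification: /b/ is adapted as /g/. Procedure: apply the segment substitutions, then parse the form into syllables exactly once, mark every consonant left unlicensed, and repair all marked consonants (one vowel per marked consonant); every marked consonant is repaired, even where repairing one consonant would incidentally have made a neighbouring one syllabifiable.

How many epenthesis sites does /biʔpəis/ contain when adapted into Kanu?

After substitution the input is /giʔpəis/.
The unsyllabifiable consonants are /ʔ/, /s/; each receives one epenthetic vowel.

2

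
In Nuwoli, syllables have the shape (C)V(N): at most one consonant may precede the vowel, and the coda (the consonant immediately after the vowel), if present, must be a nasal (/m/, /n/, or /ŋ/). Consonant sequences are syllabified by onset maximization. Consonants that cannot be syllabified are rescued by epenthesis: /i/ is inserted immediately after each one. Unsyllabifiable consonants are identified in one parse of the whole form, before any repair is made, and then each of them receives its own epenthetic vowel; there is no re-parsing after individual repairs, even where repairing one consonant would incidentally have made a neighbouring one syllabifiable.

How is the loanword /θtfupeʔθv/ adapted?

Syllabifying with onset maximization leaves /θ/, /t/, /ʔ/, /θ/, /v/ stranded (only a nasal (/m/, /n/, or /ŋ/) is licensed in coda position; onsets are limited to one consonant).
Inserting the epenthetic vowel yields /θ/ → /θi/, /t/ → /ti/, /ʔ/ → /ʔi/, /θ/ → /θi/, /v/ → /vi/.

θitifupeʔiθivi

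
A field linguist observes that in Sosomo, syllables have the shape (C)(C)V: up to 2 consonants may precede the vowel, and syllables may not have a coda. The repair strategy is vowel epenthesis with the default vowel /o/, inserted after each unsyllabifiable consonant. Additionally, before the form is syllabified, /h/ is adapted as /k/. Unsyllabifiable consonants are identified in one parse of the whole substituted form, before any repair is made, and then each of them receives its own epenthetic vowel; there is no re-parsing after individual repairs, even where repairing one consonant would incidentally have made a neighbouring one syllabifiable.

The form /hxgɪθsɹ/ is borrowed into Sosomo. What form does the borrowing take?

koxgɪθosoɹo

Substitution: /h/ → /k/, giving /kxgɪθsɹ/.
Under (C)(C)V, the unsyllabifiable consonants are /k/, /θ/, /s/, /ɹ/ (no codas are permitted; onsets may contain at most 2 consonants).
Inserting the epenthetic vowel yields /k/ → /ko/, /θ/ → /θo/, /s/ → /so/, /ɹ/ → /ɹo/.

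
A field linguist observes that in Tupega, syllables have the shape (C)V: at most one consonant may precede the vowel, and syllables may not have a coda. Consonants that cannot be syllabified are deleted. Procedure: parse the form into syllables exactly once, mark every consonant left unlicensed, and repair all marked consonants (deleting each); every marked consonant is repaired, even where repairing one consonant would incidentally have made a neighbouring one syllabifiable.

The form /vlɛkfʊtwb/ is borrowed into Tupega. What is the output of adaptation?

lɛfʊ

Syllabifying with onset maximization leaves /v/, /k/, /t/, /w/, /b/ stranded (no codas are permitted; onsets are limited to one consonant).
Each unlicensed consonant is deleted: /v/, /k/, /t/, /w/, /b/.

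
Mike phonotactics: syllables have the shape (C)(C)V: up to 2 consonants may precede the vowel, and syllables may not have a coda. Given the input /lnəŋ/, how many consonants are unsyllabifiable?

Under (C)(C)V, the unsyllabifiable consonants are /ŋ/ (no codas are permitted; onsets may contain at most 2 consonants).

1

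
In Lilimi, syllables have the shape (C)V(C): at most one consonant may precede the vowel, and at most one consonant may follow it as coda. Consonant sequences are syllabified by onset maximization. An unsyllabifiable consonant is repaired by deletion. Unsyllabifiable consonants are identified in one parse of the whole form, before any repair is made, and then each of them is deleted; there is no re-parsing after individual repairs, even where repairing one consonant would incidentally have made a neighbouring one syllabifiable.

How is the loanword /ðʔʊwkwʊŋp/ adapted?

ʔʊwwʊŋ

Syllabifying with onset maximization leaves /ð/, /k/, /p/ stranded (at most one coda consonant is licensed; onsets are limited to one consonant).
Deletion applies to /ð/, /k/, /p/.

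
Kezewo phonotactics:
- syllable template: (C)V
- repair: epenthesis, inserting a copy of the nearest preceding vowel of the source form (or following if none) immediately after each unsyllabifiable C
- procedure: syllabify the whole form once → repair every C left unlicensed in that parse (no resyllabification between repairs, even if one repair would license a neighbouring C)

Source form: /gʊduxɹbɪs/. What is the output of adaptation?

The consonants /x/, /ɹ/, /s/ cannot be parsed into a legal (C)V syllable (no codas are permitted; onsets are limited to one consonant).
Each unlicensed consonant becomes the onset of a new syllable: /x/ → /xu/, /ɹ/ → /ɹu/, /s/ → /sɪ/.

gʊduxuɹubɪsɪ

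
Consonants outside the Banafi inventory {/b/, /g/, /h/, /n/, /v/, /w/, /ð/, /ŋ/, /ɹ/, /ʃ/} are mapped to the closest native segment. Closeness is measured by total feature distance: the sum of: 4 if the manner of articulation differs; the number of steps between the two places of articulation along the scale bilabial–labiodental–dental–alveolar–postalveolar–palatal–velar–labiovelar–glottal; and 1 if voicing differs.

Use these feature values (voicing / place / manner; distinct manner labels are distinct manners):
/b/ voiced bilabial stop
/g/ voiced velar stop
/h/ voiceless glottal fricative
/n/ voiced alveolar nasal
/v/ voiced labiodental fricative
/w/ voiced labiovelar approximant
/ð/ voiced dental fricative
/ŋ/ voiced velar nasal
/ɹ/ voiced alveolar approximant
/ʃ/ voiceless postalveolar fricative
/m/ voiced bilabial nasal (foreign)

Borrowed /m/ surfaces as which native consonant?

n

/n/ is closest: same manner (nasal), place distance 3 (bilabial→alveolar), same voicing; total 3. Next closest is /b/ at distance 4.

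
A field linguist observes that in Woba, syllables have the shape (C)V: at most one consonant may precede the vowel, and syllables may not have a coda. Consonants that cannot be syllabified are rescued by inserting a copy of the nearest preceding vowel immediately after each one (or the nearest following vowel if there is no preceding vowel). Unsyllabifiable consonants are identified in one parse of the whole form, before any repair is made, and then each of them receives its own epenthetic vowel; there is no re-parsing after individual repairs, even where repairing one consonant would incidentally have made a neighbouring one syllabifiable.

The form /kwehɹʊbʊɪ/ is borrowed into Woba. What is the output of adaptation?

Under (C)V, the unsyllabifiable consonants are /k/, /h/ (no codas are permitted; onsets are limited to one consonant).
Epenthesis after each stranded consonant: /k/ → /ke/, /h/ → /he/.

keweheɹʊbʊɪ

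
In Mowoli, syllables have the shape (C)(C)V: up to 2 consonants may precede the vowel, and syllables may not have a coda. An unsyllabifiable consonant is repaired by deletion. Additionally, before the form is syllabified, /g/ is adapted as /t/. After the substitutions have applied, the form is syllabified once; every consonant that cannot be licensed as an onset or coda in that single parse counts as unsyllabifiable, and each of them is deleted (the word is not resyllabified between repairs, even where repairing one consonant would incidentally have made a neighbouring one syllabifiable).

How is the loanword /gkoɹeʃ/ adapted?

tkoɹe

Substitution: /g/ → /t/, giving /tkoɹeʃ/.
Under (C)(C)V, the unsyllabifiable consonants are /ʃ/ (no codas are permitted; onsets may contain at most 2 consonants).
Each unlicensed consonant is deleted: /ʃ/.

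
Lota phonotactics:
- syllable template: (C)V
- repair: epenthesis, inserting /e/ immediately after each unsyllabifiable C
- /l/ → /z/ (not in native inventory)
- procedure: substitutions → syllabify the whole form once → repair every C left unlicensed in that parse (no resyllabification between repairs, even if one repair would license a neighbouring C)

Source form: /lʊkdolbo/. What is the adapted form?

Substitution: /l/ → /z/, giving /zʊkdozbo/.
The consonants /k/, /z/ cannot be parsed into a legal (C)V syllable (no codas are permitted; onsets are limited to one consonant).
Inserting the epenthetic vowel yields /k/ → /ke/, /z/ → /ze/.

zʊkedozebo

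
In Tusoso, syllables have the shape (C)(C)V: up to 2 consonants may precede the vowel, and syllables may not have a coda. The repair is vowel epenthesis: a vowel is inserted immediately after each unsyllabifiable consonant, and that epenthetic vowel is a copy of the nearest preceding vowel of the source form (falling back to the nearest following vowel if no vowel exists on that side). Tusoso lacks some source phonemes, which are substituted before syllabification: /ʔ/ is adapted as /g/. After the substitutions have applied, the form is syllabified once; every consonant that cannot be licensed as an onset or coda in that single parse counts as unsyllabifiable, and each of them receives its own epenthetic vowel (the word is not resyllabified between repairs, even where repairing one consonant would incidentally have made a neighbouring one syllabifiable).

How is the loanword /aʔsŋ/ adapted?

agasaŋa

Substitution: /ʔ/ → /g/, giving /agsŋ/.
Under (C)(C)V, the unsyllabifiable consonants are /g/, /s/, /ŋ/ (no codas are permitted; onsets may contain at most 2 consonants).
Each unlicensed consonant becomes the onset of a new syllable: /g/ → /ga/, /s/ → /sa/, /ŋ/ → /ŋa/.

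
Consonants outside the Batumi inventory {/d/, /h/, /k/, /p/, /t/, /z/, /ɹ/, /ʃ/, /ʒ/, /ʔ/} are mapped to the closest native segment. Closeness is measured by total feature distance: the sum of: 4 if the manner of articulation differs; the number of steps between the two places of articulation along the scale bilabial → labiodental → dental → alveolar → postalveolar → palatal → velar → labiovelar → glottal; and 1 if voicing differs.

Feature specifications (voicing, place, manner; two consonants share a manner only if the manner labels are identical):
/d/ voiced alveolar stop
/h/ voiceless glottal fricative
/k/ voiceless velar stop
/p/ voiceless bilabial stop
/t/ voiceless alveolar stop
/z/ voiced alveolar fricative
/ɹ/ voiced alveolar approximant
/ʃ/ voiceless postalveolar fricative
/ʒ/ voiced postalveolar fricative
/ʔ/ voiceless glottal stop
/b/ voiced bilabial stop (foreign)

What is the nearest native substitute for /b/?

p

/p/ is closest: same manner (stop), place distance 0 (bilabial→bilabial), voicing differs (+1); total 1. Next closest is /d/ at distance 3.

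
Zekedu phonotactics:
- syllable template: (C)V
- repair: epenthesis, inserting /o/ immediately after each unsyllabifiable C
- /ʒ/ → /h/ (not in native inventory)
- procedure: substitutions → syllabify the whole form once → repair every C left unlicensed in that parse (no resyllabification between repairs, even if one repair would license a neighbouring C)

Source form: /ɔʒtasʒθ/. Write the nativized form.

Substitution: /ʒ/ → /h/, giving /ɔhtashθ/.
Under (C)V, the unsyllabifiable consonants are /h/, /s/, /h/, /θ/ (no codas are permitted; onsets are limited to one consonant).
Epenthesis after each stranded consonant: /h/ → /ho/, /s/ → /so/, /h/ → /ho/, /θ/ → /θo/.

ɔhotasohoθo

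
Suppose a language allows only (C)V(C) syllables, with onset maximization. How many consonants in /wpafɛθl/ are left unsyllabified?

2

The consonants /w/, /l/ cannot be parsed into a legal (C)V(C) syllable (at most one coda consonant is licensed; onsets are limited to one consonant).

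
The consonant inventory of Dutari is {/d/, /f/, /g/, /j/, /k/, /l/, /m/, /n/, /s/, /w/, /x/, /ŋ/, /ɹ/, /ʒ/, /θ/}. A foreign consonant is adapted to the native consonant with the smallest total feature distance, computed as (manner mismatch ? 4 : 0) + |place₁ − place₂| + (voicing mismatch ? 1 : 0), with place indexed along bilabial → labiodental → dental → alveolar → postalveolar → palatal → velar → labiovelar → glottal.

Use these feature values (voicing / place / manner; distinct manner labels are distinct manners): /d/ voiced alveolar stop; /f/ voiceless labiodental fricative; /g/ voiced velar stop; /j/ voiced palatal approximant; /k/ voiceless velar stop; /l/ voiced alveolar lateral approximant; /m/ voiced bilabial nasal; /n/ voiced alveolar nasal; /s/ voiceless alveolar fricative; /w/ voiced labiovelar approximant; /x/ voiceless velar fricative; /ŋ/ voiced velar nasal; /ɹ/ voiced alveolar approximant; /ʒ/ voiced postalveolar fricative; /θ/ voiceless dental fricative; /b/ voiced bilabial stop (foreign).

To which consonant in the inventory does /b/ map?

/d/ is closest: same manner (stop), place distance 3 (bilabial→alveolar), same voicing; total 3. Next closest is /m/ at distance 4.

d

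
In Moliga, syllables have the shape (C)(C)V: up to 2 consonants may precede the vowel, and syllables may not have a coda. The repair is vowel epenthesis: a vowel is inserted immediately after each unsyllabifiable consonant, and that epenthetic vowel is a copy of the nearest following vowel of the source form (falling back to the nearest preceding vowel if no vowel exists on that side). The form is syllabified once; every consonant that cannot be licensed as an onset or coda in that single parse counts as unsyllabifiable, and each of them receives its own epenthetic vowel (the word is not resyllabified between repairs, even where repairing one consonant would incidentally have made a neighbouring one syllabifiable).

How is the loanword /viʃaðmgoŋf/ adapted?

viʃaðomgoŋofo

Syllabifying with onset maximization leaves /ð/, /ŋ/, /f/ stranded (no codas are permitted; onsets may contain at most 2 consonants).
Epenthesis after each stranded consonant: /ð/ → /ðo/, /ŋ/ → /ŋo/, /f/ → /fo/.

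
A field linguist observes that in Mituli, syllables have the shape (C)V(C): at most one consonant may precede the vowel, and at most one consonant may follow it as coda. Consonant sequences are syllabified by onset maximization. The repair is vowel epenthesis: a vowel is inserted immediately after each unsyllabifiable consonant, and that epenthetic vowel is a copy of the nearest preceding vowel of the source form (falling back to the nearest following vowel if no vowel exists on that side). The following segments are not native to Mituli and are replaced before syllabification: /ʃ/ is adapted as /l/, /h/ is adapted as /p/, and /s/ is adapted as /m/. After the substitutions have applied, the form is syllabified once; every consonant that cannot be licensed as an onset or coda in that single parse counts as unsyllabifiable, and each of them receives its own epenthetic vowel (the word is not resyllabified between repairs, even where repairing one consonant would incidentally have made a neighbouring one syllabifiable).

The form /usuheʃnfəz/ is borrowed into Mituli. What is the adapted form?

umupelnefəz

Substitution: /s/ → /m/, /h/ → /p/, /ʃ/ → /l/, giving /umupelnfəz/.
Syllabifying with onset maximization leaves /n/ stranded (at most one coda consonant is licensed; onsets are limited to one consonant).
Each unlicensed consonant becomes the onset of a new syllable: /n/ → /ne/.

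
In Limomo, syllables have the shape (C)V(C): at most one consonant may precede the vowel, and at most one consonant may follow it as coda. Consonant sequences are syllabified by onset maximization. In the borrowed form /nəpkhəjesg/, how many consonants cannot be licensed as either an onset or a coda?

2

The consonants /k/, /g/ cannot be parsed into a legal (C)V(C) syllable (at most one coda consonant is licensed; onsets are limited to one consonant).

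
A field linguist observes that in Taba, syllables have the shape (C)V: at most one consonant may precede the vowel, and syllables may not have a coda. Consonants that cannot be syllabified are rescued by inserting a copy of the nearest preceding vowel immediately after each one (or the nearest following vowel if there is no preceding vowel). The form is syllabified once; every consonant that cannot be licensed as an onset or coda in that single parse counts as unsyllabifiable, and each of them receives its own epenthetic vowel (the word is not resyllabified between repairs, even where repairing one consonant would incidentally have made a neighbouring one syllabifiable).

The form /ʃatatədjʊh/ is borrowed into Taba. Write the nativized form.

Syllabifying with onset maximization leaves /d/, /h/ stranded (no codas are permitted; onsets are limited to one consonant).
Inserting the epenthetic vowel yields /d/ → /də/, /h/ → /hʊ/.

ʃatatədəjʊhʊ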